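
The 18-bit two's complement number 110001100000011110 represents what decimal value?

MSB is 1, so the value is negative. Find the magnitude:
1. Invert bits:  001110011111100001
2. Add 1:        001110011111100010  = 59362
3. Apply sign:   -59362

Answer: -59362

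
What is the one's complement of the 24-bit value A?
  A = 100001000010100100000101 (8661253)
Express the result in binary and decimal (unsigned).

Flip each bit (0->1, 1->0):
  100001000010100100000101
  011110111101011011111010

Answer: 011110111101011011111010 (8115962)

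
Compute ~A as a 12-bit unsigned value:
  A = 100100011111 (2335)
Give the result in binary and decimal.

Flip each bit (0->1, 1->0):
  100100011111
  011011100000

Answer: 011011100000 (1760)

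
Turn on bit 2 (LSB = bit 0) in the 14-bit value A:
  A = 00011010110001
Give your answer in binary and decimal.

Mask = 1 << 2 = 00000000000100
Bit 2 of A is 0, so OR-ing with the mask flips it to 1.
  00011010110001
| 00000000000100
----------------
  00011010110101

Answer: 00011010110101 (1717)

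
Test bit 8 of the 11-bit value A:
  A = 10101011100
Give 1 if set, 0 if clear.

Bit 8 is the 9th from the right.
  10101011100
    ^
That bit is 1.

Answer: 1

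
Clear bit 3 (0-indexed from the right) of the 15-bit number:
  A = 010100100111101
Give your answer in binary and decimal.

Mask = ~(1 << 3) = 111111111110111
Bit 3 of A is 1, so AND-ing with the mask clears it to 0.
  010100100111101
& 111111111110111
-----------------
  010100100110101

Answer: 010100100110101 (10549)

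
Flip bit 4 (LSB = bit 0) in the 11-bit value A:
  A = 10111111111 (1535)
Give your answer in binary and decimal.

Mask = 1 << 4 = 00000010000
Bit 4 of A is 1; XOR with the mask flips it to 0.
  10111111111
^ 00000010000
-------------
  10111101111

Answer: 10111101111 (1519)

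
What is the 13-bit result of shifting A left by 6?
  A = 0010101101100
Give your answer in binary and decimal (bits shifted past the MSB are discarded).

Shift left by 6: drop the top 6 bit(s), append 6 zero(s) on the right.
  0010101101100  ->  discard [001010], keep [1101100], append 000000
= 1101100000000

Answer: 1101100000000 (6912)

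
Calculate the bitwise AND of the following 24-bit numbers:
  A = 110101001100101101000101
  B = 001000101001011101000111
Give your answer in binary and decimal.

Apply & to each column (1 only where both bits are 1):
  110101001100101101000101
& 001000101001011101000111
--------------------------
  000000001000001101000101

Answer: 000000001000001101000101 (33605)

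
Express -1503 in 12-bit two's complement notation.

1. Binary of +1503:  010111011111
2. Invert bits:     101000100000
3. Add 1:           101000100001

Answer: 101000100001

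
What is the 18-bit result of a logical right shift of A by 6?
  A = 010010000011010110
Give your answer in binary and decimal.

Logical shift right by 6: drop the bottom 6 bit(s), prepend 6 zero(s) on the left.
  010010000011010110  ->  keep [010010000011], discard [010110], prepend 000000
= 000000010010000011

Answer: 000000010010000011 (1155)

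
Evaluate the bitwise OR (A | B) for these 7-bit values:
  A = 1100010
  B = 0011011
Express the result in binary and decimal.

Apply | to each column (1 where either bit is 1):
  1100010
| 0011011
---------
  1111011

Answer: 1111011 (123)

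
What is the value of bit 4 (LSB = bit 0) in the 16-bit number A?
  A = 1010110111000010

Bit 4 is the 5th from the right.
  1010110111000010
             ^
That bit is 0.

Answer: 0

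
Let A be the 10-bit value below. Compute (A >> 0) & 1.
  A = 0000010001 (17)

Bit 0 is the 1st from the right.
  0000010001
           ^
That bit is 1.

Answer: 1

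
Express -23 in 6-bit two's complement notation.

1. Binary of +23:  010111
2. Invert bits:     101000
3. Add 1:           101001

Answer: 101001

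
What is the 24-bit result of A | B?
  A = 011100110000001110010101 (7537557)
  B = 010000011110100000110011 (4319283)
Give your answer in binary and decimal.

Apply | to each column (1 where either bit is 1):
  011100110000001110010101
| 010000011110100000110011
--------------------------
  011100111110101110110111

Answer: 011100111110101110110111 (7596983)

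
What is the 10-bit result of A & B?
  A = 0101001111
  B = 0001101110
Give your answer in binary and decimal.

Apply & to each column (1 only where both bits are 1):
  0101001111
& 0001101110
------------
  0001001110

Answer: 0001001110 (78)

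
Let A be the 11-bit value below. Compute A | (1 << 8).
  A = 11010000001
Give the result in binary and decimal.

Mask = 1 << 8 = 00100000000
Bit 8 of A is 0, so OR-ing with the mask flips it to 1.
  11010000001
| 00100000000
-------------
  11110000001

Answer: 11110000001 (1921)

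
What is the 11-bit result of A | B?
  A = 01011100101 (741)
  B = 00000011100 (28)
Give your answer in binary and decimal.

Apply | to each column (1 where either bit is 1):
  01011100101
| 00000011100
-------------
  01011111101

Answer: 01011111101 (765)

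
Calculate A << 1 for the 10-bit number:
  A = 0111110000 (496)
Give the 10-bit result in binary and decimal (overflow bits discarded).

Shift left by 1: drop the top 1 bit(s), append 1 zero(s) on the right.
  0111110000  ->  discard [0], keep [111110000], append 0
= 1111100000

Answer: 1111100000 (992)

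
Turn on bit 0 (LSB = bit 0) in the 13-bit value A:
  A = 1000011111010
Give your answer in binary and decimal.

Mask = 1 << 0 = 0000000000001
Bit 0 of A is 0, so OR-ing with the mask flips it to 1.
  1000011111010
| 0000000000001
---------------
  1000011111011

Answer: 1000011111011 (4347)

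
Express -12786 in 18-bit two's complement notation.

1. Binary of +12786:  000011000111110010
2. Invert bits:     111100111000001101
3. Add 1:           111100111000001110

Answer: 111100111000001110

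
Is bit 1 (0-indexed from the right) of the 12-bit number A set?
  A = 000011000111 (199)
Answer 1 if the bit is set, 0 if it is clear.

Bit 1 is the 2nd from the right.
  000011000111
            ^
That bit is 1.

Answer: 1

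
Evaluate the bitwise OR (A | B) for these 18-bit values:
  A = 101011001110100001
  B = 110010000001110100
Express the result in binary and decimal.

Apply | to each column (1 where either bit is 1):
  101011001110100001
| 110010000001110100
--------------------
  111011001111110101

Answer: 111011001111110101 (242677)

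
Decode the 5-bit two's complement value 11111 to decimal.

MSB is 1, so the value is negative. Find the magnitude:
1. Invert bits:  00000
2. Add 1:        00001  = 1
3. Apply sign:   -1

Answer: -1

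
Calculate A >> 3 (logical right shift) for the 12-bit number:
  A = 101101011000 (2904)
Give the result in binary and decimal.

Logical shift right by 3: drop the bottom 3 bit(s), prepend 3 zero(s) on the left.
  101101011000  ->  keep [101101011], discard [000], prepend 000
= 000101101011

Answer: 000101101011 (363)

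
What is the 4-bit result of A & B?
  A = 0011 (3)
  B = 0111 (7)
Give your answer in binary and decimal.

Apply & to each column (1 only where both bits are 1):
  0011
& 0111
------
  0011

Answer: 0011 (3)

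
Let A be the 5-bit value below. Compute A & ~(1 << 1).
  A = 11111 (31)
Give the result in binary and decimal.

Mask = ~(1 << 1) = 11101
Bit 1 of A is 1, so AND-ing with the mask clears it to 0.
  11111
& 11101
-------
  11101

Answer: 11101 (29)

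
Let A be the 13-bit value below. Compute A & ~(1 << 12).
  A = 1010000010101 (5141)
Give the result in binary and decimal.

Mask = ~(1 << 12) = 0111111111111
Bit 12 of A is 1, so AND-ing with the mask clears it to 0.
  1010000010101
& 0111111111111
---------------
  0010000010101

Answer: 0010000010101 (1045)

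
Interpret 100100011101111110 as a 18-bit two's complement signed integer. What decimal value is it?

MSB is 1, so the value is negative. Find the magnitude:
1. Invert bits:  011011100010000001
2. Add 1:        011011100010000010  = 112770
3. Apply sign:   -112770

Answer: -112770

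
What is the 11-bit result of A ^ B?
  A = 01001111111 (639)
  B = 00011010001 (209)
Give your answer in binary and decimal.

Apply ^ to each column (1 where bits differ):
  01001111111
^ 00011010001
-------------
  01010101110

Answer: 01010101110 (686)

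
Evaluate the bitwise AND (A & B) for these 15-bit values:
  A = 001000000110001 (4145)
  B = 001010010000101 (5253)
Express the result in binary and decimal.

Apply & to each column (1 only where both bits are 1):
  001000000110001
& 001010010000101
-----------------
  001000000000001

Answer: 001000000000001 (4097)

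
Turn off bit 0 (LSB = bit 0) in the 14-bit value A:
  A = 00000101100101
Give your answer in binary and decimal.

Mask = ~(1 << 0) = 11111111111110
Bit 0 of A is 1, so AND-ing with the mask clears it to 0.
  00000101100101
& 11111111111110
----------------
  00000101100100

Answer: 00000101100100 (356)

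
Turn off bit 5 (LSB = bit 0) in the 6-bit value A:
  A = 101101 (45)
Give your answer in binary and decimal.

Mask = ~(1 << 5) = 011111
Bit 5 of A is 1, so AND-ing with the mask clears it to 0.
  101101
& 011111
--------
  001101

Answer: 001101 (13)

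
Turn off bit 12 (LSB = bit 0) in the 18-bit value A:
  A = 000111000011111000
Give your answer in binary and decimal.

Mask = ~(1 << 12) = 111110111111111111
Bit 12 of A is 1, so AND-ing with the mask clears it to 0.
  000111000011111000
& 111110111111111111
--------------------
  000110000011111000

Answer: 000110000011111000 (24824)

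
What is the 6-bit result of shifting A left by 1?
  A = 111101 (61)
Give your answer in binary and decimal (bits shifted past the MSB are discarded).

Shift left by 1: drop the top 1 bit(s), append 1 zero(s) on the right.
  111101  ->  discard [1], keep [11101], append 0
= 111010

Answer: 111010 (58)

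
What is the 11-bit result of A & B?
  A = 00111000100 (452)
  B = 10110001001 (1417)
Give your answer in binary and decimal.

Apply & to each column (1 only where both bits are 1):
  00111000100
& 10110001001
-------------
  00110000000

Answer: 00110000000 (384)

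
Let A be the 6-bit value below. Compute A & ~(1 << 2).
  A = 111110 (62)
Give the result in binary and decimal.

Mask = ~(1 << 2) = 111011
Bit 2 of A is 1, so AND-ing with the mask clears it to 0.
  111110
& 111011
--------
  111010

Answer: 111010 (58)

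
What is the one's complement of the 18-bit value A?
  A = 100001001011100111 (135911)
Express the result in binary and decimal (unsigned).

Flip each bit (0->1, 1->0):
  100001001011100111
  011110110100011000

Answer: 011110110100011000 (126232)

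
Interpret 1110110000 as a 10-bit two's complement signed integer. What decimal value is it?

MSB is 1, so the value is negative. Find the magnitude:
1. Invert bits:  0001001111
2. Add 1:        0001010000  = 80
3. Apply sign:   -80

Answer: -80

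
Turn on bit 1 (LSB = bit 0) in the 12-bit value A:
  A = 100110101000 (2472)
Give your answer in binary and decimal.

Mask = 1 << 1 = 000000000010
Bit 1 of A is 0, so OR-ing with the mask flips it to 1.
  100110101000
| 000000000010
--------------
  100110101010

Answer: 100110101010 (2474)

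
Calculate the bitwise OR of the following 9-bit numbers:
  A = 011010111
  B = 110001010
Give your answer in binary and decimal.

Apply | to each column (1 where either bit is 1):
  011010111
| 110001010
-----------
  111011111

Answer: 111011111 (479)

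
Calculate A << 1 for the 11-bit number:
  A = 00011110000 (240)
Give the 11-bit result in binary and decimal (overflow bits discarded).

Shift left by 1: drop the top 1 bit(s), append 1 zero(s) on the right.
  00011110000  ->  discard [0], keep [0011110000], append 0
= 00111100000

Answer: 00111100000 (480)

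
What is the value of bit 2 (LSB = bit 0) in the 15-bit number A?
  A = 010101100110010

Bit 2 is the 3rd from the right.
  010101100110010
              ^
That bit is 0.

Answer: 0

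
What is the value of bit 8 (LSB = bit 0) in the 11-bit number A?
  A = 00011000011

Bit 8 is the 9th from the right.
  00011000011
    ^
That bit is 0.

Answer: 0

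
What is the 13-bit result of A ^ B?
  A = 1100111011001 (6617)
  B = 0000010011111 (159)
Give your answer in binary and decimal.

Apply ^ to each column (1 where bits differ):
  1100111011001
^ 0000010011111
---------------
  1100101000110

Answer: 1100101000110 (6470)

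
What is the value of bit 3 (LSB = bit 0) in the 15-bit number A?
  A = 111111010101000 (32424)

Bit 3 is the 4th from the right.
  111111010101000
             ^
That bit is 1.

Answer: 1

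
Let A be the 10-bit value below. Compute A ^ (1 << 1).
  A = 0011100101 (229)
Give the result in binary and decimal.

Mask = 1 << 1 = 0000000010
Bit 1 of A is 0; XOR with the mask flips it to 1.
  0011100101
^ 0000000010
------------
  0011100111

Answer: 0011100111 (231)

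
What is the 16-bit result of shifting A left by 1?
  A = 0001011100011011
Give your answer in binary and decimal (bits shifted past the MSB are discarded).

Shift left by 1: drop the top 1 bit(s), append 1 zero(s) on the right.
  0001011100011011  ->  discard [0], keep [001011100011011], append 0
= 0010111000110110

Answer: 0010111000110110 (11830)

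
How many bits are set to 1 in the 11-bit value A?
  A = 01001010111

01001010111
1-bits at positions (from bit 0 = LSB): 0, 1, 2, 4, 6, 9
Count = 6

Answer: 6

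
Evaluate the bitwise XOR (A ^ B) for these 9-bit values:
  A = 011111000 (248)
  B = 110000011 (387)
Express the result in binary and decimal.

Apply ^ to each column (1 where bits differ):
  011111000
^ 110000011
-----------
  101111011

Answer: 101111011 (379)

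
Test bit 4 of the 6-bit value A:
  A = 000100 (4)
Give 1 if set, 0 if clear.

Bit 4 is the 5th from the right.
  000100
   ^
That bit is 0.

Answer: 0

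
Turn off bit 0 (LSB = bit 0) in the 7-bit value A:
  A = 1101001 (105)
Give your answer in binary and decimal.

Mask = ~(1 << 0) = 1111110
Bit 0 of A is 1, so AND-ing with the mask clears it to 0.
  1101001
& 1111110
---------
  1101000

Answer: 1101000 (104)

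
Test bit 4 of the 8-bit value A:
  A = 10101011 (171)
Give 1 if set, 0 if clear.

Bit 4 is the 5th from the right.
  10101011
     ^
That bit is 0.

Answer: 0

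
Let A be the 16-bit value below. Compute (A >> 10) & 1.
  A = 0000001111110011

Bit 10 is the 11th from the right.
  0000001111110011
       ^
That bit is 0.

Answer: 0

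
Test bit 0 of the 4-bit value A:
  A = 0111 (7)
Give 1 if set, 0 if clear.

Bit 0 is the 1st from the right.
  0111
     ^
That bit is 1.

Answer: 1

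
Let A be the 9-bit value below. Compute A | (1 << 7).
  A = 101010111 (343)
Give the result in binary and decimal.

Mask = 1 << 7 = 010000000
Bit 7 of A is 0, so OR-ing with the mask flips it to 1.
  101010111
| 010000000
-----------
  111010111

Answer: 111010111 (471)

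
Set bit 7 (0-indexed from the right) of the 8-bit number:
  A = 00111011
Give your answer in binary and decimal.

Mask = 1 << 7 = 10000000
Bit 7 of A is 0, so OR-ing with the mask flips it to 1.
  00111011
| 10000000
----------
  10111011

Answer: 10111011 (187)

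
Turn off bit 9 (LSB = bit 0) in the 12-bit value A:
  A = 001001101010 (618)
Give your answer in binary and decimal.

Mask = ~(1 << 9) = 110111111111
Bit 9 of A is 1, so AND-ing with the mask clears it to 0.
  001001101010
& 110111111111
--------------
  000001101010

Answer: 000001101010 (106)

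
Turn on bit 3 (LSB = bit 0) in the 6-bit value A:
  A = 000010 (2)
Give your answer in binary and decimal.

Mask = 1 << 3 = 001000
Bit 3 of A is 0, so OR-ing with the mask flips it to 1.
  000010
| 001000
--------
  001010

Answer: 001010 (10)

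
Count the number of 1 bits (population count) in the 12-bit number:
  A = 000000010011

000000010011
1-bits at positions (from bit 0 = LSB): 0, 1, 4
Count = 3

Answer: 3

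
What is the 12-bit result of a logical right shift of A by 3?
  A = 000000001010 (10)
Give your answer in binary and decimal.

Logical shift right by 3: drop the bottom 3 bit(s), prepend 3 zero(s) on the left.
  000000001010  ->  keep [000000001], discard [010], prepend 000
= 000000000001

Answer: 000000000001 (1)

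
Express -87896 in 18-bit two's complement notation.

1. Binary of +87896:  010101011101011000
2. Invert bits:     101010100010100111
3. Add 1:           101010100010101000

Answer: 101010100010101000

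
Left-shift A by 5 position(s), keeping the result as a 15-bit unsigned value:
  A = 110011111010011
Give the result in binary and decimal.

Shift left by 5: drop the top 5 bit(s), append 5 zero(s) on the right.
  110011111010011  ->  discard [11001], keep [1111010011], append 00000
= 111101001100000

Answer: 111101001100000 (31328)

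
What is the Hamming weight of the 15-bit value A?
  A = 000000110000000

000000110000000
1-bits at positions (from bit 0 = LSB): 7, 8
Count = 2

Answer: 2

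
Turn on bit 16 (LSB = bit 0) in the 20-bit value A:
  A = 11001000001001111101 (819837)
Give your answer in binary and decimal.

Mask = 1 << 16 = 00010000000000000000
Bit 16 of A is 0, so OR-ing with the mask flips it to 1.
  11001000001001111101
| 00010000000000000000
----------------------
  11011000001001111101

Answer: 11011000001001111101 (885373)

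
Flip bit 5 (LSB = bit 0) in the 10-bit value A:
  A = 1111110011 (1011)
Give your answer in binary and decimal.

Mask = 1 << 5 = 0000100000
Bit 5 of A is 1; XOR with the mask flips it to 0.
  1111110011
^ 0000100000
------------
  1111010011

Answer: 1111010011 (979)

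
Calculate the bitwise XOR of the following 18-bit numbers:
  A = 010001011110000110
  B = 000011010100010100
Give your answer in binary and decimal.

Apply ^ to each column (1 where bits differ):
  010001011110000110
^ 000011010100010100
--------------------
  010010001010010010

Answer: 010010001010010010 (74386)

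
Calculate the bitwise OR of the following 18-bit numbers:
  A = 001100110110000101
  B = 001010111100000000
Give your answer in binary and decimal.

Apply | to each column (1 where either bit is 1):
  001100110110000101
| 001010111100000000
--------------------
  001110111110000101

Answer: 001110111110000101 (61317)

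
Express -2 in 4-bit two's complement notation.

1. Binary of +2:  0010
2. Invert bits:     1101
3. Add 1:           1110

Answer: 1110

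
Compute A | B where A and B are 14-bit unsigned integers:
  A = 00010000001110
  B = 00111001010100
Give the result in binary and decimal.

Apply | to each column (1 where either bit is 1):
  00010000001110
| 00111001010100
----------------
  00111001011110

Answer: 00111001011110 (3678)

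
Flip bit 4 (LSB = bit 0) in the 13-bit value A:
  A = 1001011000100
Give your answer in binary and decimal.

Mask = 1 << 4 = 0000000010000
Bit 4 of A is 0; XOR with the mask flips it to 1.
  1001011000100
^ 0000000010000
---------------
  1001011010100

Answer: 1001011010100 (4820)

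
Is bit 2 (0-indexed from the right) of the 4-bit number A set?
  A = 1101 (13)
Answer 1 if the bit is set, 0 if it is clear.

Bit 2 is the 3rd from the right.
  1101
   ^
That bit is 1.

Answer: 1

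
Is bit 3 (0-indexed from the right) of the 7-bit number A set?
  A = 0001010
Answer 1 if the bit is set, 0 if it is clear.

Bit 3 is the 4th from the right.
  0001010
     ^
That bit is 1.

Answer: 1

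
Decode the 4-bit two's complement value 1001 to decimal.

MSB is 1, so the value is negative. Find the magnitude:
1. Invert bits:  0110
2. Add 1:        0111  = 7
3. Apply sign:   -7

Answer: -7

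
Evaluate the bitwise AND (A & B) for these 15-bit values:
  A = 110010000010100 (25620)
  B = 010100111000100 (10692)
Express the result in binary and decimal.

Apply & to each column (1 only where both bits are 1):
  110010000010100
& 010100111000100
-----------------
  010000000000100

Answer: 010000000000100 (8196)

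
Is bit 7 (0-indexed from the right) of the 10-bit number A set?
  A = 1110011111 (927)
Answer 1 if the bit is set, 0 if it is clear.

Bit 7 is the 8th from the right.
  1110011111
    ^
That bit is 1.

Answer: 1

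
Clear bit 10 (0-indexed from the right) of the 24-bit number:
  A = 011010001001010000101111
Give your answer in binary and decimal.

Mask = ~(1 << 10) = 111111111111101111111111
Bit 10 of A is 1, so AND-ing with the mask clears it to 0.
  011010001001010000101111
& 111111111111101111111111
--------------------------
  011010001001000000101111

Answer: 011010001001000000101111 (6852655)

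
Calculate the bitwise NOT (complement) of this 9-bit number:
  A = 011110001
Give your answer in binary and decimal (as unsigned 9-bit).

Flip each bit (0->1, 1->0):
  011110001
  100001110

Answer: 100001110 (270)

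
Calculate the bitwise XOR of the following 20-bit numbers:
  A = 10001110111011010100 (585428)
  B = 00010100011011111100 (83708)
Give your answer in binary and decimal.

Apply ^ to each column (1 where bits differ):
  10001110111011010100
^ 00010100011011111100
----------------------
  10011010100000101000

Answer: 10011010100000101000 (632872)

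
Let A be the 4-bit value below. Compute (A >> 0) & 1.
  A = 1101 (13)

Bit 0 is the 1st from the right.
  1101
     ^
That bit is 1.

Answer: 1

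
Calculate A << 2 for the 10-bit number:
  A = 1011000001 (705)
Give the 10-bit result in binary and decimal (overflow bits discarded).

Shift left by 2: drop the top 2 bit(s), append 2 zero(s) on the right.
  1011000001  ->  discard [10], keep [11000001], append 00
= 1100000100

Answer: 1100000100 (772)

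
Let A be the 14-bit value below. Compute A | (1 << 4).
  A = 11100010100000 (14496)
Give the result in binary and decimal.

Mask = 1 << 4 = 00000000010000
Bit 4 of A is 0, so OR-ing with the mask flips it to 1.
  11100010100000
| 00000000010000
----------------
  11100010110000

Answer: 11100010110000 (14512)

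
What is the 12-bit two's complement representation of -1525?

1. Binary of +1525:  010111110101
2. Invert bits:     101000001010
3. Add 1:           101000001011

Answer: 101000001011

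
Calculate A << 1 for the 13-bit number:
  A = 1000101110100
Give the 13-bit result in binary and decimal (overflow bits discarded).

Shift left by 1: drop the top 1 bit(s), append 1 zero(s) on the right.
  1000101110100  ->  discard [1], keep [000101110100], append 0
= 0001011101000

Answer: 0001011101000 (744)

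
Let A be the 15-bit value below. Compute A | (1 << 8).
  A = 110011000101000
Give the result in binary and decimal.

Mask = 1 << 8 = 000000100000000
Bit 8 of A is 0, so OR-ing with the mask flips it to 1.
  110011000101000
| 000000100000000
-----------------
  110011100101000

Answer: 110011100101000 (26408)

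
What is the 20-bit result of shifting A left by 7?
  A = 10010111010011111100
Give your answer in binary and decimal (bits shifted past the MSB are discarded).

Shift left by 7: drop the top 7 bit(s), append 7 zero(s) on the right.
  10010111010011111100  ->  discard [1001011], keep [1010011111100], append 0000000
= 10100111111000000000

Answer: 10100111111000000000 (687616)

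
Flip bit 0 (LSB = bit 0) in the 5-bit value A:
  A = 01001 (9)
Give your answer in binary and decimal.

Mask = 1 << 0 = 00001
Bit 0 of A is 1; XOR with the mask flips it to 0.
  01001
^ 00001
-------
  01000

Answer: 01000 (8)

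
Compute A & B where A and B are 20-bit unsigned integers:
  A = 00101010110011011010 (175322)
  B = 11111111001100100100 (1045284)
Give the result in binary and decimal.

Apply & to each column (1 only where both bits are 1):
  00101010110011011010
& 11111111001100100100
----------------------
  00101010000000000000

Answer: 00101010000000000000 (172032)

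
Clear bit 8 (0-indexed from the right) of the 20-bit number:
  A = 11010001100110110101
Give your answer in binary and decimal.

Mask = ~(1 << 8) = 11111111111011111111
Bit 8 of A is 1, so AND-ing with the mask clears it to 0.
  11010001100110110101
& 11111111111011111111
----------------------
  11010001100010110101

Answer: 11010001100010110101 (858293)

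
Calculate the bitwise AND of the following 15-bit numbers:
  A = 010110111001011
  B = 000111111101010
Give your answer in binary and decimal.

Apply & to each column (1 only where both bits are 1):
  010110111001011
& 000111111101010
-----------------
  000110111001010

Answer: 000110111001010 (3530)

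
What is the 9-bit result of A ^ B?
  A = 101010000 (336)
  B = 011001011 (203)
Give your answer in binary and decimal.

Apply ^ to each column (1 where bits differ):
  101010000
^ 011001011
-----------
  110011011

Answer: 110011011 (411)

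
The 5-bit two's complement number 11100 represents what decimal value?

MSB is 1, so the value is negative. Find the magnitude:
1. Invert bits:  00011
2. Add 1:        00100  = 4
3. Apply sign:   -4

Answer: -4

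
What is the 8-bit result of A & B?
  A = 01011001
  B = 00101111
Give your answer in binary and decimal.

Apply & to each column (1 only where both bits are 1):
  01011001
& 00101111
----------
  00001001

Answer: 00001001 (9)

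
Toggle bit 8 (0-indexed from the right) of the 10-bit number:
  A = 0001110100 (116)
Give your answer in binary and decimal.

Mask = 1 << 8 = 0100000000
Bit 8 of A is 0; XOR with the mask flips it to 1.
  0001110100
^ 0100000000
------------
  0101110100

Answer: 0101110100 (372)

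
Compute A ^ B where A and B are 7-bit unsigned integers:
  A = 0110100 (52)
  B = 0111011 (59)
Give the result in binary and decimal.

Apply ^ to each column (1 where bits differ):
  0110100
^ 0111011
---------
  0001111

Answer: 0001111 (15)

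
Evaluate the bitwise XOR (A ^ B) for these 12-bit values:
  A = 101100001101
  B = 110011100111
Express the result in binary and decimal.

Apply ^ to each column (1 where bits differ):
  101100001101
^ 110011100111
--------------
  011111101010

Answer: 011111101010 (2026)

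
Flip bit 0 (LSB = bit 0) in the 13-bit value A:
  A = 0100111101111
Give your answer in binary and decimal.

Mask = 1 << 0 = 0000000000001
Bit 0 of A is 1; XOR with the mask flips it to 0.
  0100111101111
^ 0000000000001
---------------
  0100111101110

Answer: 0100111101110 (2542)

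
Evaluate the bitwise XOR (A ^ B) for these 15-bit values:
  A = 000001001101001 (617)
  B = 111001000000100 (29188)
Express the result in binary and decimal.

Apply ^ to each column (1 where bits differ):
  000001001101001
^ 111001000000100
-----------------
  111000001101101

Answer: 111000001101101 (28781)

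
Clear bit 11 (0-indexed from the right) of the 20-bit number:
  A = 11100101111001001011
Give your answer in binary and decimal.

Mask = ~(1 << 11) = 11111111011111111111
Bit 11 of A is 1, so AND-ing with the mask clears it to 0.
  11100101111001001011
& 11111111011111111111
----------------------
  11100101011001001011

Answer: 11100101011001001011 (939595)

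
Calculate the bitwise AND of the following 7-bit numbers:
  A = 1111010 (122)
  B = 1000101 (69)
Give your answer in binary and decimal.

Apply & to each column (1 only where both bits are 1):
  1111010
& 1000101
---------
  1000000

Answer: 1000000 (64)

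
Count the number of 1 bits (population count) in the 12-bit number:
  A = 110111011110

110111011110
1-bits at positions (from bit 0 = LSB): 1, 2, 3, 4, 6, 7, 8, 10, 11
Count = 9

Answer: 9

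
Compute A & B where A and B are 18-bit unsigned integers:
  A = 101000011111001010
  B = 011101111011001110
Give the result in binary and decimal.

Apply & to each column (1 only where both bits are 1):
  101000011111001010
& 011101111011001110
--------------------
  001000011011001010

Answer: 001000011011001010 (34506)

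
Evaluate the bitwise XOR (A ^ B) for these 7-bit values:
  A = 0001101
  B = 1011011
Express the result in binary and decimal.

Apply ^ to each column (1 where bits differ):
  0001101
^ 1011011
---------
  1010110

Answer: 1010110 (86)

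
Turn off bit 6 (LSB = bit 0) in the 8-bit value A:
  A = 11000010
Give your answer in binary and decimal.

Mask = ~(1 << 6) = 10111111
Bit 6 of A is 1, so AND-ing with the mask clears it to 0.
  11000010
& 10111111
----------
  10000010

Answer: 10000010 (130)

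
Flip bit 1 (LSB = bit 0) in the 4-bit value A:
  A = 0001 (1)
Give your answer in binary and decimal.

Mask = 1 << 1 = 0010
Bit 1 of A is 0; XOR with the mask flips it to 1.
  0001
^ 0010
------
  0011

Answer: 0011 (3)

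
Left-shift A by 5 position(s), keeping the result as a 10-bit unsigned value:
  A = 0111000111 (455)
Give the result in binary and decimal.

Shift left by 5: drop the top 5 bit(s), append 5 zero(s) on the right.
  0111000111  ->  discard [01110], keep [00111], append 00000
= 0011100000

Answer: 0011100000 (224)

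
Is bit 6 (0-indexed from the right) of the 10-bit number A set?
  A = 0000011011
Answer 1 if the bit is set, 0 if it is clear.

Bit 6 is the 7th from the right.
  0000011011
     ^
That bit is 0.

Answer: 0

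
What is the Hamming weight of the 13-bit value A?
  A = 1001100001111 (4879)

1001100001111
1-bits at positions (from bit 0 = LSB): 0, 1, 2, 3, 8, 9, 12
Count = 7

Answer: 7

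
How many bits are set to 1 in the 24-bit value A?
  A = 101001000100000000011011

101001000100000000011011
1-bits at positions (from bit 0 = LSB): 0, 1, 3, 4, 14, 18, 21, 23
Count = 8

Answer: 8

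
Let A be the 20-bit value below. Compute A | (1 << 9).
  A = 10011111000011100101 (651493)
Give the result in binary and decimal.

Mask = 1 << 9 = 00000000001000000000
Bit 9 of A is 0, so OR-ing with the mask flips it to 1.
  10011111000011100101
| 00000000001000000000
----------------------
  10011111001011100101

Answer: 10011111001011100101 (652005)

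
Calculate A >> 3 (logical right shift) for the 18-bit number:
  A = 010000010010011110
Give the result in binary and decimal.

Logical shift right by 3: drop the bottom 3 bit(s), prepend 3 zero(s) on the left.
  010000010010011110  ->  keep [010000010010011], discard [110], prepend 000
= 000010000010010011

Answer: 000010000010010011 (8339)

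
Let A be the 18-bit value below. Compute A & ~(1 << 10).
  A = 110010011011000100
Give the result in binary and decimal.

Mask = ~(1 << 10) = 111111101111111111
Bit 10 of A is 1, so AND-ing with the mask clears it to 0.
  110010011011000100
& 111111101111111111
--------------------
  110010001011000100

Answer: 110010001011000100 (205508)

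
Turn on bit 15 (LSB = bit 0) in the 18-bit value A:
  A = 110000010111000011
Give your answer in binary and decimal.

Mask = 1 << 15 = 001000000000000000
Bit 15 of A is 0, so OR-ing with the mask flips it to 1.
  110000010111000011
| 001000000000000000
--------------------
  111000010111000011

Answer: 111000010111000011 (230851)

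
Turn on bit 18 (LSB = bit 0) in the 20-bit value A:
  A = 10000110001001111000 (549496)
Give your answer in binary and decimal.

Mask = 1 << 18 = 01000000000000000000
Bit 18 of A is 0, so OR-ing with the mask flips it to 1.
  10000110001001111000
| 01000000000000000000
----------------------
  11000110001001111000

Answer: 11000110001001111000 (811640)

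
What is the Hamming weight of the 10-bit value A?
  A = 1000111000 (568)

1000111000
1-bits at positions (from bit 0 = LSB): 3, 4, 5, 9
Count = 4

Answer: 4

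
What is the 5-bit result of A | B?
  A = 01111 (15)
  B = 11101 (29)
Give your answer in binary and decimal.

Apply | to each column (1 where either bit is 1):
  01111
| 11101
-------
  11111

Answer: 11111 (31)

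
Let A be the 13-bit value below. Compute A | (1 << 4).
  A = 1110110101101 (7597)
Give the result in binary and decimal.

Mask = 1 << 4 = 0000000010000
Bit 4 of A is 0, so OR-ing with the mask flips it to 1.
  1110110101101
| 0000000010000
---------------
  1110110111101

Answer: 1110110111101 (7613)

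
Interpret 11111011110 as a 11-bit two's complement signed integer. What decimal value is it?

MSB is 1, so the value is negative. Find the magnitude:
1. Invert bits:  00000100001
2. Add 1:        00000100010  = 34
3. Apply sign:   -34

Answer: -34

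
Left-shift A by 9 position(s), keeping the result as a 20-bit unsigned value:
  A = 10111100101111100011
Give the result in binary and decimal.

Shift left by 9: drop the top 9 bit(s), append 9 zero(s) on the right.
  10111100101111100011  ->  discard [101111001], keep [01111100011], append 000000000
= 01111100011000000000

Answer: 01111100011000000000 (509440)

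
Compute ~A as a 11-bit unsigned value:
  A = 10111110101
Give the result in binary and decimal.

Flip each bit (0->1, 1->0):
  10111110101
  01000001010

Answer: 01000001010 (522)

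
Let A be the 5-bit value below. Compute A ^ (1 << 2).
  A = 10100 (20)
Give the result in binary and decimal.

Mask = 1 << 2 = 00100
Bit 2 of A is 1; XOR with the mask flips it to 0.
  10100
^ 00100
-------
  10000

Answer: 10000 (16)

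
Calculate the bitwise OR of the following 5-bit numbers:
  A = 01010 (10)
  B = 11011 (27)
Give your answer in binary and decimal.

Apply | to each column (1 where either bit is 1):
  01010
| 11011
-------
  11011

Answer: 11011 (27)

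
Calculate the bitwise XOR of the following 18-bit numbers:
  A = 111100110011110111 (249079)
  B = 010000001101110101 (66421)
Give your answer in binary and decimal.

Apply ^ to each column (1 where bits differ):
  111100110011110111
^ 010000001101110101
--------------------
  101100111110000010

Answer: 101100111110000010 (184194)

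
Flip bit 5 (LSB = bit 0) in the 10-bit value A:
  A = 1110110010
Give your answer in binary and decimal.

Mask = 1 << 5 = 0000100000
Bit 5 of A is 1; XOR with the mask flips it to 0.
  1110110010
^ 0000100000
------------
  1110010010

Answer: 1110010010 (914)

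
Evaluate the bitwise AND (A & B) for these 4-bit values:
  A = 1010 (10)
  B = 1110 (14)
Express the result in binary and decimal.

Apply & to each column (1 only where both bits are 1):
  1010
& 1110
------
  1010

Answer: 1010 (10)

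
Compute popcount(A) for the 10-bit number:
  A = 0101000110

0101000110
1-bits at positions (from bit 0 = LSB): 1, 2, 6, 8
Count = 4

Answer: 4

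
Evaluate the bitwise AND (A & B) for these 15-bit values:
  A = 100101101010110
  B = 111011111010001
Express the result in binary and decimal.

Apply & to each column (1 only where both bits are 1):
  100101101010110
& 111011111010001
-----------------
  100001101010000

Answer: 100001101010000 (17232)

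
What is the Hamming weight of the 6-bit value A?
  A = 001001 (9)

001001
1-bits at positions (from bit 0 = LSB): 0, 3
Count = 2

Answer: 2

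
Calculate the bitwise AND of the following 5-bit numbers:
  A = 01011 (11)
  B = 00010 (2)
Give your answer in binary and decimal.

Apply & to each column (1 only where both bits are 1):
  01011
& 00010
-------
  00010

Answer: 00010 (2)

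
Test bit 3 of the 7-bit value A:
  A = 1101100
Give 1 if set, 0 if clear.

Bit 3 is the 4th from the right.
  1101100
     ^
That bit is 1.

Answer: 1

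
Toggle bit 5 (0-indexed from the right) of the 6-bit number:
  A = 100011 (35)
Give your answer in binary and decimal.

Mask = 1 << 5 = 100000
Bit 5 of A is 1; XOR with the mask flips it to 0.
  100011
^ 100000
--------
  000011

Answer: 000011 (3)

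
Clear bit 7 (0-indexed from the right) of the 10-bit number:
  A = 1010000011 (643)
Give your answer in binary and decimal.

Mask = ~(1 << 7) = 1101111111
Bit 7 of A is 1, so AND-ing with the mask clears it to 0.
  1010000011
& 1101111111
------------
  1000000011

Answer: 1000000011 (515)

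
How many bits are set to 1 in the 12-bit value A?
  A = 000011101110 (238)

000011101110
1-bits at positions (from bit 0 = LSB): 1, 2, 3, 5, 6, 7
Count = 6

Answer: 6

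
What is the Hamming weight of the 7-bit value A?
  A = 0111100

0111100
1-bits at positions (from bit 0 = LSB): 2, 3, 4, 5
Count = 4

Answer: 4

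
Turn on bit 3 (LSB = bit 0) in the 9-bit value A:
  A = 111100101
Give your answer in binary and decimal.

Mask = 1 << 3 = 000001000
Bit 3 of A is 0, so OR-ing with the mask flips it to 1.
  111100101
| 000001000
-----------
  111101101

Answer: 111101101 (493)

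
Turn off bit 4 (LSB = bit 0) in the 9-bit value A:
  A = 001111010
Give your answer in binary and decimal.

Mask = ~(1 << 4) = 111101111
Bit 4 of A is 1, so AND-ing with the mask clears it to 0.
  001111010
& 111101111
-----------
  001101010

Answer: 001101010 (106)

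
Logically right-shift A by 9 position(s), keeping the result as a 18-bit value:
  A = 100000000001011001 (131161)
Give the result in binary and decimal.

Logical shift right by 9: drop the bottom 9 bit(s), prepend 9 zero(s) on the left.
  100000000001011001  ->  keep [100000000], discard [001011001], prepend 000000000
= 000000000100000000

Answer: 000000000100000000 (256)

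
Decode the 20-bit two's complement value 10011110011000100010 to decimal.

MSB is 1, so the value is negative. Find the magnitude:
1. Invert bits:  01100001100111011101
2. Add 1:        01100001100111011110  = 399838
3. Apply sign:   -399838

Answer: -399838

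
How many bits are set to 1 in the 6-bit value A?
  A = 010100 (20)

010100
1-bits at positions (from bit 0 = LSB): 2, 4
Count = 2

Answer: 2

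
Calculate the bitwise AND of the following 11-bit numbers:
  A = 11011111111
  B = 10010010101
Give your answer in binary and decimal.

Apply & to each column (1 only where both bits are 1):
  11011111111
& 10010010101
-------------
  10010010101

Answer: 10010010101 (1173)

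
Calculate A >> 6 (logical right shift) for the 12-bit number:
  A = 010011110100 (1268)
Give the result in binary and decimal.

Logical shift right by 6: drop the bottom 6 bit(s), prepend 6 zero(s) on the left.
  010011110100  ->  keep [010011], discard [110100], prepend 000000
= 000000010011

Answer: 000000010011 (19)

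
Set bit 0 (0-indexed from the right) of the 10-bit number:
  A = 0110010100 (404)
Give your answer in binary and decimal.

Mask = 1 << 0 = 0000000001
Bit 0 of A is 0, so OR-ing with the mask flips it to 1.
  0110010100
| 0000000001
------------
  0110010101

Answer: 0110010101 (405)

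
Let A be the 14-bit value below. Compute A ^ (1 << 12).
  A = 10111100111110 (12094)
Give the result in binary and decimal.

Mask = 1 << 12 = 01000000000000
Bit 12 of A is 0; XOR with the mask flips it to 1.
  10111100111110
^ 01000000000000
----------------
  11111100111110

Answer: 11111100111110 (16190)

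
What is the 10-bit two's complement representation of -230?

1. Binary of +230:  0011100110
2. Invert bits:     1100011001
3. Add 1:           1100011010

Answer: 1100011010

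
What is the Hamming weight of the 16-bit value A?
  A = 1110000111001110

1110000111001110
1-bits at positions (from bit 0 = LSB): 1, 2, 3, 6, 7, 8, 13, 14, 15
Count = 9

Answer: 9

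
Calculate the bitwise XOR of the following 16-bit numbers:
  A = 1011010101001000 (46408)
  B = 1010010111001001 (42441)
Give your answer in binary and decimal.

Apply ^ to each column (1 where bits differ):
  1011010101001000
^ 1010010111001001
------------------
  0001000010000001

Answer: 0001000010000001 (4225)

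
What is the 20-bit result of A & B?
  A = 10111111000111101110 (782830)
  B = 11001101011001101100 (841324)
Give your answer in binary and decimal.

Apply & to each column (1 only where both bits are 1):
  10111111000111101110
& 11001101011001101100
----------------------
  10001101000001101100

Answer: 10001101000001101100 (577644)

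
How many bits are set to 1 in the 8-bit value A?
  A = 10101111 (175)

10101111
1-bits at positions (from bit 0 = LSB): 0, 1, 2, 3, 5, 7
Count = 6

Answer: 6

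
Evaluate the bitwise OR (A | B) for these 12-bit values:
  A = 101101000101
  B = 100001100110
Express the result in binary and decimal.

Apply | to each column (1 where either bit is 1):
  101101000101
| 100001100110
--------------
  101101100111

Answer: 101101100111 (2919)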